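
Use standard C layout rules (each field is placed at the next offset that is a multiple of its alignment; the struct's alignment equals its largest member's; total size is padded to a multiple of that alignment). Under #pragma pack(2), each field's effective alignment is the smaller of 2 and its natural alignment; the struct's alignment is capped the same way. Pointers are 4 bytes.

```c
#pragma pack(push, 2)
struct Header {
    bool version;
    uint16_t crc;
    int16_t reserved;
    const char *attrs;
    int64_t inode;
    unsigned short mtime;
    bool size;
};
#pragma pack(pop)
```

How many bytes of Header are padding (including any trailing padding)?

@0: version [1B, align 1] → 1
+1 pad (align 2)
@2: crc [2B, align 2] → 4
@4: reserved [2B, align 2] → 6
@6: attrs [4B, align 2] → 10
@10: inode [8B, align 2] → 18
@18: mtime [2B, align 2] → 20
@20: size [1B, align 1] → 21
+1 tail pad (align 2)
size 22, align 2
data bytes 20, size 22 → padding 2

2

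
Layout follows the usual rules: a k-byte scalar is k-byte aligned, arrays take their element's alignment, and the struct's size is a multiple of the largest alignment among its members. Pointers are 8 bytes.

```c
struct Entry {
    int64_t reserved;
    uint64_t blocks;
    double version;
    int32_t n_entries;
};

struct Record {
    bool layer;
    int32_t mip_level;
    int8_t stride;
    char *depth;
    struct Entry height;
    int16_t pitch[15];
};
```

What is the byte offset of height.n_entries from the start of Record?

48

Entry: reserved at 0 (size 8, align 8) → ends 8; blocks at 8 (size 8, align 8) → ends 16; version at 16 (size 8, align 8) → ends 24; n_entries at 24 (size 4, align 4) → ends 28; tail pad 4 to reach multiple of 8; total 32 bytes, alignment 8
layer at 0 (size 1, align 1) → ends 1
pad 3 to align 4 for mip_level
mip_level at 4 (size 4, align 4) → ends 8
stride at 8 (size 1, align 1) → ends 9
pad 7 to align 8 for depth
depth at 16 (size 8, align 8) → ends 24
height at 24 (size 32, align 8) → ends 56
within Entry: n_entries at 24
24 + 24 = 48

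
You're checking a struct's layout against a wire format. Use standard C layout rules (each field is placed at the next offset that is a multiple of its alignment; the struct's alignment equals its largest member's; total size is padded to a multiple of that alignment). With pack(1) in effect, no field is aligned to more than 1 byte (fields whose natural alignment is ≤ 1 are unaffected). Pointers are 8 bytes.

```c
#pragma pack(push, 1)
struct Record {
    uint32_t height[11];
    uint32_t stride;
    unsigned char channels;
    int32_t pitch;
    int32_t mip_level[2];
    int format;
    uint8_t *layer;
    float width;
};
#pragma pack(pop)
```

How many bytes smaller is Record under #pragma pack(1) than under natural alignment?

natural layout:
  height at 0 (size 44, align 4) → ends 44
  stride at 44 (size 4, align 4) → ends 48
  channels at 48 (size 1, align 1) → ends 49
  pad 3 to align 4 for pitch
  pitch at 52 (size 4, align 4) → ends 56
  mip_level at 56 (size 8, align 4) → ends 64
  format at 64 (size 4, align 4) → ends 68
  pad 4 to align 8 for layer
  layer at 72 (size 8, align 8) → ends 80
  width at 80 (size 4, align 4) → ends 84
  tail pad 4 to reach multiple of 8
  total 88 bytes, alignment 8
packed(1) layout:
  height at 0 (size 44, align 1) → ends 44
  stride at 44 (size 4, align 1) → ends 48
  channels at 48 (size 1, align 1) → ends 49
  pitch at 49 (size 4, align 1) → ends 53
  mip_level at 53 (size 8, align 1) → ends 61
  format at 61 (size 4, align 1) → ends 65
  layer at 65 (size 8, align 1) → ends 73
  width at 73 (size 4, align 1) → ends 77
  total 77 bytes, alignment 1
88 − 77 = 11

11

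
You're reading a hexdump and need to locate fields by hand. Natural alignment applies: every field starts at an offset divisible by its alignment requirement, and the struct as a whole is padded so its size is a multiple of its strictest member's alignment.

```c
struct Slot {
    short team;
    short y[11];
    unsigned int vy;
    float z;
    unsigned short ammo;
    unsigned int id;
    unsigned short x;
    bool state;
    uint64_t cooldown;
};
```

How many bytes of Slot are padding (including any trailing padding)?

team at 0 (size 2, align 2) → ends 2
y at 2 (size 22, align 2) → ends 24
vy at 24 (size 4, align 4) → ends 28
z at 28 (size 4, align 4) → ends 32
ammo at 32 (size 2, align 2) → ends 34
pad 2 to align 4 for id
id at 36 (size 4, align 4) → ends 40
x at 40 (size 2, align 2) → ends 42
state at 42 (size 1, align 1) → ends 43
pad 5 to align 8 for cooldown
cooldown at 48 (size 8, align 8) → ends 56
total 56 bytes, alignment 8
data bytes 49, size 56 → padding 7

7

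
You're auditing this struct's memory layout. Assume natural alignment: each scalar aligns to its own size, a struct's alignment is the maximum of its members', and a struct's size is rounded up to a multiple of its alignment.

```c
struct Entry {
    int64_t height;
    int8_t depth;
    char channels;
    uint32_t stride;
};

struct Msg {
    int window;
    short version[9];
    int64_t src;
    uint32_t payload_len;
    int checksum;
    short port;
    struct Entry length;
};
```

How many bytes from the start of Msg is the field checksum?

Entry: height at 0 (size 8, align 8) → ends 8; depth at 8 (size 1, align 1) → ends 9; channels at 9 (size 1, align 1) → ends 10; pad 2 to align 4 for stride; stride at 12 (size 4, align 4) → ends 16; total 16 bytes, alignment 8
window at 0 (size 4, align 4) → ends 4
version at 4 (size 18, align 2) → ends 22
pad 2 to align 8 for src
src at 24 (size 8, align 8) → ends 32
payload_len at 32 (size 4, align 4) → ends 36
checksum at 36 (size 4, align 4) → ends 40

36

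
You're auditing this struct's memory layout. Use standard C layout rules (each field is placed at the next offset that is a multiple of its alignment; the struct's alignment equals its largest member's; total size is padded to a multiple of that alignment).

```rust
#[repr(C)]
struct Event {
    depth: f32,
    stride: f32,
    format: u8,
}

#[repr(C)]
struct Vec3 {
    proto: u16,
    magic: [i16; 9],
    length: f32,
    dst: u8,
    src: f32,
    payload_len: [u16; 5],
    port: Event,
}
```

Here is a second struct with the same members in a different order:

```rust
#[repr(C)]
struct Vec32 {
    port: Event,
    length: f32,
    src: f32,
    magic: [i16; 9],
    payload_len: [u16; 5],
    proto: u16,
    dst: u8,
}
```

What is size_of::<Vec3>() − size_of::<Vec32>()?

4

Event: depth at 0 (size 4, align 4) → ends 4; stride at 4 (size 4, align 4) → ends 8; format at 8 (size 1, align 1) → ends 9; tail pad 3 to reach multiple of 4; total 12 bytes, alignment 4
proto at 0 (size 2, align 2) → ends 2
magic at 2 (size 18, align 2) → ends 20
length at 20 (size 4, align 4) → ends 24
dst at 24 (size 1, align 1) → ends 25
pad 3 to align 4 for src
src at 28 (size 4, align 4) → ends 32
payload_len at 32 (size 10, align 2) → ends 42
pad 2 to align 4 for port
port at 44 (size 12, align 4) → ends 56
total 56 bytes, alignment 4
— Vec32 —
port at 0 (size 12, align 4) → ends 12
length at 12 (size 4, align 4) → ends 16
src at 16 (size 4, align 4) → ends 20
magic at 20 (size 18, align 2) → ends 38
payload_len at 38 (size 10, align 2) → ends 48
proto at 48 (size 2, align 2) → ends 50
dst at 50 (size 1, align 1) → ends 51
tail pad 1 to reach multiple of 4
total 52 bytes, alignment 4
56 − 52 = 4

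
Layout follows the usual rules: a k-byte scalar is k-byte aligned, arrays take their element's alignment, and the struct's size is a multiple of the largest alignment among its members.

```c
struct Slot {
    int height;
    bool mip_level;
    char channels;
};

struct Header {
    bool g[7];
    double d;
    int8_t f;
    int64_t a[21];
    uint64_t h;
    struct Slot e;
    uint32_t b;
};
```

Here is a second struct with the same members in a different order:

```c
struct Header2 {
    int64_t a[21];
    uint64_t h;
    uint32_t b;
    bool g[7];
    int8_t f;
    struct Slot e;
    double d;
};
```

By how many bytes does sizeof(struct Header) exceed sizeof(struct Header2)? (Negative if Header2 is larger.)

8

Slot: @0: height [4B, align 4] → 4; @4: mip_level [1B, align 1] → 5; @5: channels [1B, align 1] → 6; +2 tail pad (align 4); size 8, align 4
@0: g [7B, align 1] → 7
+1 pad (align 8)
@8: d [8B, align 8] → 16
@16: f [1B, align 1] → 17
+7 pad (align 8)
@24: a [168B, align 8] → 192
@192: h [8B, align 8] → 200
@200: e [8B, align 4] → 208
@208: b [4B, align 4] → 212
+4 tail pad (align 8)
size 216, align 8
— Header2 —
@0: a [168B, align 8] → 168
@168: h [8B, align 8] → 176
@176: b [4B, align 4] → 180
@180: g [7B, align 1] → 187
@187: f [1B, align 1] → 188
@188: e [8B, align 4] → 196
+4 pad (align 8)
@200: d [8B, align 8] → 208
size 208, align 8
216 − 208 = 8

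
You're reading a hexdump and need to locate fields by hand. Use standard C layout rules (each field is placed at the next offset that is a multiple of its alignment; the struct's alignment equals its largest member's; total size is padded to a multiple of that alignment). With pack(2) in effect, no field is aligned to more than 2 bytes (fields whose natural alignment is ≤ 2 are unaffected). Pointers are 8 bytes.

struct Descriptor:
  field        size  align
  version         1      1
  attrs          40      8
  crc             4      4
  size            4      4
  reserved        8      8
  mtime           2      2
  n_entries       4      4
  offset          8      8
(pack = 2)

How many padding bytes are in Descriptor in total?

1

0..1  version  (1B, 1-aligned)
1..2  -- padding (1B)
2..42  attrs  (40B, 2-aligned)
42..46  crc  (4B, 2-aligned)
46..50  size  (4B, 2-aligned)
50..58  reserved  (8B, 2-aligned)
58..60  mtime  (2B, 2-aligned)
60..64  n_entries  (4B, 2-aligned)
64..72  offset  (8B, 2-aligned)
sizeof = 72, alignof = 2
data bytes 71, size 72 → padding 1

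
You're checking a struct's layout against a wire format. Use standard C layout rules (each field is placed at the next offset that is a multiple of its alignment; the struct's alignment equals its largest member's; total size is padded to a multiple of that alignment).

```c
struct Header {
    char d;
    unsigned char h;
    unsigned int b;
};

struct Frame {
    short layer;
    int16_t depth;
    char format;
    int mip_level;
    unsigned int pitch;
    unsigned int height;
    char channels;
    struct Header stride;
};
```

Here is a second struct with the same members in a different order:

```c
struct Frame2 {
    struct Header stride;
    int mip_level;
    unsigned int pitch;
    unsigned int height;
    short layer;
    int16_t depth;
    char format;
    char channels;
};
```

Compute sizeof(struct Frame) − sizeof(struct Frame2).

4

Header: 0..1  d  (1B, 1-aligned); 1..2  h  (1B, 1-aligned); 2..4  -- padding (2B); 4..8  b  (4B, 4-aligned); sizeof = 8, alignof = 4
0..2  layer  (2B, 2-aligned)
2..4  depth  (2B, 2-aligned)
4..5  format  (1B, 1-aligned)
5..8  -- padding (3B)
8..12  mip_level  (4B, 4-aligned)
12..16  pitch  (4B, 4-aligned)
16..20  height  (4B, 4-aligned)
20..21  channels  (1B, 1-aligned)
21..24  -- padding (3B)
24..32  stride  (8B, 4-aligned)
sizeof = 32, alignof = 4
— Frame2 —
0..8  stride  (8B, 4-aligned)
8..12  mip_level  (4B, 4-aligned)
12..16  pitch  (4B, 4-aligned)
16..20  height  (4B, 4-aligned)
20..22  layer  (2B, 2-aligned)
22..24  depth  (2B, 2-aligned)
24..25  format  (1B, 1-aligned)
25..26  channels  (1B, 1-aligned)
26..28  -- tail padding (2B)
sizeof = 28, alignof = 4
32 − 28 = 4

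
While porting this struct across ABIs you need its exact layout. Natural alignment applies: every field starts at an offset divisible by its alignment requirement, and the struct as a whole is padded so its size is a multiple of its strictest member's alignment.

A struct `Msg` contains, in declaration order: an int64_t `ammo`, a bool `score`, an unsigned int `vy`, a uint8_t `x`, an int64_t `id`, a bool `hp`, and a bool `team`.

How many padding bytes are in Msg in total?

16

@0: ammo [8B, align 8] → 8
@8: score [1B, align 1] → 9
+3 pad (align 4)
@12: vy [4B, align 4] → 16
@16: x [1B, align 1] → 17
+7 pad (align 8)
@24: id [8B, align 8] → 32
@32: hp [1B, align 1] → 33
@33: team [1B, align 1] → 34
+6 tail pad (align 8)
size 40, align 8
data bytes 24, size 40 → padding 16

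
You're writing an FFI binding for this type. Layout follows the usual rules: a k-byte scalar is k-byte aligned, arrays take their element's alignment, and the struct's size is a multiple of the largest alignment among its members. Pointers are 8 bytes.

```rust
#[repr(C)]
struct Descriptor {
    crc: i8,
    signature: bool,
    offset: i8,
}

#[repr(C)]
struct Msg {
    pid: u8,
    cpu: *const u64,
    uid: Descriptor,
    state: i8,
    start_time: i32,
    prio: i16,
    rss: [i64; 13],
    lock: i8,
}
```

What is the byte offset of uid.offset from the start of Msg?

18

Descriptor: 0..1  crc  (1B, 1-aligned); 1..2  signature  (1B, 1-aligned); 2..3  offset  (1B, 1-aligned); sizeof = 3, alignof = 1
0..1  pid  (1B, 1-aligned)
1..8  -- padding (7B)
8..16  cpu  (8B, 8-aligned)
16..19  uid  (3B, 1-aligned)
within Descriptor: offset at 2
16 + 2 = 18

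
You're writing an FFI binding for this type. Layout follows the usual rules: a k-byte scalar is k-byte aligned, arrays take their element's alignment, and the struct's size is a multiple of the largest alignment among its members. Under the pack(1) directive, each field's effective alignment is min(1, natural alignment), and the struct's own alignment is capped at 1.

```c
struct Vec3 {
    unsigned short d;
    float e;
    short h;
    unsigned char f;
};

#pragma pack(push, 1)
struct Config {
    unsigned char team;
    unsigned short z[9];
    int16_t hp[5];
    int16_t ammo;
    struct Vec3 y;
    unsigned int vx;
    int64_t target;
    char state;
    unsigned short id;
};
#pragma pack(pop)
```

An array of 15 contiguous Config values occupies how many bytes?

870

Vec3: d at 0 (size 2, align 2) → ends 2; pad 2 to align 4 for e; e at 4 (size 4, align 4) → ends 8; h at 8 (size 2, align 2) → ends 10; f at 10 (size 1, align 1) → ends 11; tail pad 1 to reach multiple of 4; total 12 bytes, alignment 4
team at 0 (size 1, align 1) → ends 1
z at 1 (size 18, align 1) → ends 19
hp at 19 (size 10, align 1) → ends 29
ammo at 29 (size 2, align 1) → ends 31
y at 31 (size 12, align 1) → ends 43
vx at 43 (size 4, align 1) → ends 47
target at 47 (size 8, align 1) → ends 55
state at 55 (size 1, align 1) → ends 56
id at 56 (size 2, align 1) → ends 58
total 58 bytes, alignment 1
array of 15: 15 × 58 = 870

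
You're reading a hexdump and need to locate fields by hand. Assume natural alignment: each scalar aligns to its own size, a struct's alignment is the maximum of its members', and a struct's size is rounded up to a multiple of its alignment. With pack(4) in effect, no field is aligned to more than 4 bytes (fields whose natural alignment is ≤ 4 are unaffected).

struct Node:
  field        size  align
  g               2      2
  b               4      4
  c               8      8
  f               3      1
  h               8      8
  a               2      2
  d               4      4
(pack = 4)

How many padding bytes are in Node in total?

g at 0 (size 2, align 2) → ends 2
pad 2 to align 4 for b
b at 4 (size 4, align 4) → ends 8
c at 8 (size 8, align 4) → ends 16
f at 16 (size 3, align 1) → ends 19
pad 1 to align 4 for h
h at 20 (size 8, align 4) → ends 28
a at 28 (size 2, align 2) → ends 30
pad 2 to align 4 for d
d at 32 (size 4, align 4) → ends 36
total 36 bytes, alignment 4
data bytes 31, size 36 → padding 5

5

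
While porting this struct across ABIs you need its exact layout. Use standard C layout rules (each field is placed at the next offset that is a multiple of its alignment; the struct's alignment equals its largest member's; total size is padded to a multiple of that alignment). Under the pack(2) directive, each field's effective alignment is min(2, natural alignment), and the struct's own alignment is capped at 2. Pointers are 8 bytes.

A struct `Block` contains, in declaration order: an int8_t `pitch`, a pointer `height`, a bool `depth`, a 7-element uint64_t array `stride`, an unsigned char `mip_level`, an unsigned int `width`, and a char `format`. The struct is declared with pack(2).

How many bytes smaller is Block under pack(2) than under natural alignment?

natural layout:
  0..1  pitch  (1B, 1-aligned)
  1..8  -- padding (7B)
  8..16  height  (8B, 8-aligned)
  16..17  depth  (1B, 1-aligned)
  17..24  -- padding (7B)
  24..80  stride  (56B, 8-aligned)
  80..81  mip_level  (1B, 1-aligned)
  81..84  -- padding (3B)
  84..88  width  (4B, 4-aligned)
  88..89  format  (1B, 1-aligned)
  89..96  -- tail padding (7B)
  sizeof = 96, alignof = 8
packed(2) layout:
  0..1  pitch  (1B, 1-aligned)
  1..2  -- padding (1B)
  2..10  height  (8B, 2-aligned)
  10..11  depth  (1B, 1-aligned)
  11..12  -- padding (1B)
  12..68  stride  (56B, 2-aligned)
  68..69  mip_level  (1B, 1-aligned)
  69..70  -- padding (1B)
  70..74  width  (4B, 2-aligned)
  74..75  format  (1B, 1-aligned)
  75..76  -- tail padding (1B)
  sizeof = 76, alignof = 2
96 − 76 = 20

20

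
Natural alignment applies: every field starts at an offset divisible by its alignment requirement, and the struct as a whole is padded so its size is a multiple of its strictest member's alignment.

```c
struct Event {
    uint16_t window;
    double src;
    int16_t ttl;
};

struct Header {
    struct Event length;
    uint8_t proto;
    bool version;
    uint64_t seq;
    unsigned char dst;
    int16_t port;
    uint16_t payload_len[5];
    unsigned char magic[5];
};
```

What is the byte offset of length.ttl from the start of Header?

Event: @0: window [2B, align 2] → 2; +6 pad (align 8); @8: src [8B, align 8] → 16; @16: ttl [2B, align 2] → 18; +6 tail pad (align 8); size 24, align 8
@0: length [24B, align 8] → 24
within Event: ttl at 16
0 + 16 = 16

16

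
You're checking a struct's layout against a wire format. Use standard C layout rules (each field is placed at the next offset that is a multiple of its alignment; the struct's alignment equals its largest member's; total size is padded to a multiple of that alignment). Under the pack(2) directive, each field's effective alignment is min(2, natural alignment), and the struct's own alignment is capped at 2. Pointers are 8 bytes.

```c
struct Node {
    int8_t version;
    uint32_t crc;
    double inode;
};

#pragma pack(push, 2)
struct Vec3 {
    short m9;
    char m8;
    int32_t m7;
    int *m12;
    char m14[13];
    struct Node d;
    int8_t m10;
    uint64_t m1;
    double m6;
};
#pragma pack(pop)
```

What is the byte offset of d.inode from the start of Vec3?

Node: version at 0 (size 1, align 1) → ends 1; pad 3 to align 4 for crc; crc at 4 (size 4, align 4) → ends 8; inode at 8 (size 8, align 8) → ends 16; total 16 bytes, alignment 8
m9 at 0 (size 2, align 2) → ends 2
m8 at 2 (size 1, align 1) → ends 3
pad 1 to align 2 for m7
m7 at 4 (size 4, align 2) → ends 8
m12 at 8 (size 8, align 2) → ends 16
m14 at 16 (size 13, align 1) → ends 29
pad 1 to align 2 for d
d at 30 (size 16, align 2) → ends 46
within Node: inode at 8
30 + 8 = 38

38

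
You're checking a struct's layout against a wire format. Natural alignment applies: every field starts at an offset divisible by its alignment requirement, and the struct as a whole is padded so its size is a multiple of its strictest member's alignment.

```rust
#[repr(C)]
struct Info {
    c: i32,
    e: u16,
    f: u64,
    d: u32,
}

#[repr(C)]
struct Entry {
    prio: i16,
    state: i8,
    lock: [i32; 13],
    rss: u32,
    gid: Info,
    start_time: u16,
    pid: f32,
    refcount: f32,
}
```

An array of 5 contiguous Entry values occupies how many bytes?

520

Info: @0: c [4B, align 4] → 4; @4: e [2B, align 2] → 6; +2 pad (align 8); @8: f [8B, align 8] → 16; @16: d [4B, align 4] → 20; +4 tail pad (align 8); size 24, align 8
@0: prio [2B, align 2] → 2
@2: state [1B, align 1] → 3
+1 pad (align 4)
@4: lock [52B, align 4] → 56
@56: rss [4B, align 4] → 60
+4 pad (align 8)
@64: gid [24B, align 8] → 88
@88: start_time [2B, align 2] → 90
+2 pad (align 4)
@92: pid [4B, align 4] → 96
@96: refcount [4B, align 4] → 100
+4 tail pad (align 8)
size 104, align 8
array of 5: 5 × 104 = 520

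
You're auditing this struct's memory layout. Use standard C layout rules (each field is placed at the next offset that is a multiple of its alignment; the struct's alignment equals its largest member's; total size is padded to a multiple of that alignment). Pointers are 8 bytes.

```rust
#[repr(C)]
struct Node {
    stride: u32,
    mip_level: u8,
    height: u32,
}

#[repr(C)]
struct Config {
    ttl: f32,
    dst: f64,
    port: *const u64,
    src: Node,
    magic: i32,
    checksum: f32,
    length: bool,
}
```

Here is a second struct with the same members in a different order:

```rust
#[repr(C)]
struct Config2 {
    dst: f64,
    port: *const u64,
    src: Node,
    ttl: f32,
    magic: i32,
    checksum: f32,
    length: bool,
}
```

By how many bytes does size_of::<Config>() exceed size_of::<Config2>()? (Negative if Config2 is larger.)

Node: stride at 0 (size 4, align 4) → ends 4; mip_level at 4 (size 1, align 1) → ends 5; pad 3 to align 4 for height; height at 8 (size 4, align 4) → ends 12; total 12 bytes, alignment 4
ttl at 0 (size 4, align 4) → ends 4
pad 4 to align 8 for dst
dst at 8 (size 8, align 8) → ends 16
port at 16 (size 8, align 8) → ends 24
src at 24 (size 12, align 4) → ends 36
magic at 36 (size 4, align 4) → ends 40
checksum at 40 (size 4, align 4) → ends 44
length at 44 (size 1, align 1) → ends 45
tail pad 3 to reach multiple of 8
total 48 bytes, alignment 8
— Config2 —
dst at 0 (size 8, align 8) → ends 8
port at 8 (size 8, align 8) → ends 16
src at 16 (size 12, align 4) → ends 28
ttl at 28 (size 4, align 4) → ends 32
magic at 32 (size 4, align 4) → ends 36
checksum at 36 (size 4, align 4) → ends 40
length at 40 (size 1, align 1) → ends 41
tail pad 7 to reach multiple of 8
total 48 bytes, alignment 8
48 − 48 = 0

0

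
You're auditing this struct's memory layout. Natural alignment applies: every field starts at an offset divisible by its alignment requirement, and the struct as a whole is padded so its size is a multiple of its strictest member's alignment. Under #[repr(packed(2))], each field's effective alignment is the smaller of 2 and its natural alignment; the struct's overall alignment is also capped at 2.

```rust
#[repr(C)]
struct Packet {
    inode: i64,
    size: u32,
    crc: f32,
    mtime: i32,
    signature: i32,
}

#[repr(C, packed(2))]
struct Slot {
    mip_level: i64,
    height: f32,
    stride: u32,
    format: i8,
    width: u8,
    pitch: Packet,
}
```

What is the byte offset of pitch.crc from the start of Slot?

Packet: inode at 0 (size 8, align 8) → ends 8; size at 8 (size 4, align 4) → ends 12; crc at 12 (size 4, align 4) → ends 16; mtime at 16 (size 4, align 4) → ends 20; signature at 20 (size 4, align 4) → ends 24; total 24 bytes, alignment 8
mip_level at 0 (size 8, align 2) → ends 8
height at 8 (size 4, align 2) → ends 12
stride at 12 (size 4, align 2) → ends 16
format at 16 (size 1, align 1) → ends 17
width at 17 (size 1, align 1) → ends 18
pitch at 18 (size 24, align 2) → ends 42
within Packet: crc at 12
18 + 12 = 30

30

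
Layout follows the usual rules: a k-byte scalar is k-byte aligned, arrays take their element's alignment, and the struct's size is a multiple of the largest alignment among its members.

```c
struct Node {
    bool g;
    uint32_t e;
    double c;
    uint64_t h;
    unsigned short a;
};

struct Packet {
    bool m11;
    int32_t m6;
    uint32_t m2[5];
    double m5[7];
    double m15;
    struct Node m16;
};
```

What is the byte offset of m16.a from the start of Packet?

120

Node: 0..1  g  (1B, 1-aligned); 1..4  -- padding (3B); 4..8  e  (4B, 4-aligned); 8..16  c  (8B, 8-aligned); 16..24  h  (8B, 8-aligned); 24..26  a  (2B, 2-aligned); 26..32  -- tail padding (6B); sizeof = 32, alignof = 8
0..1  m11  (1B, 1-aligned)
1..4  -- padding (3B)
4..8  m6  (4B, 4-aligned)
8..28  m2  (20B, 4-aligned)
28..32  -- padding (4B)
32..88  m5  (56B, 8-aligned)
88..96  m15  (8B, 8-aligned)
96..128  m16  (32B, 8-aligned)
within Node: a at 24
96 + 24 = 120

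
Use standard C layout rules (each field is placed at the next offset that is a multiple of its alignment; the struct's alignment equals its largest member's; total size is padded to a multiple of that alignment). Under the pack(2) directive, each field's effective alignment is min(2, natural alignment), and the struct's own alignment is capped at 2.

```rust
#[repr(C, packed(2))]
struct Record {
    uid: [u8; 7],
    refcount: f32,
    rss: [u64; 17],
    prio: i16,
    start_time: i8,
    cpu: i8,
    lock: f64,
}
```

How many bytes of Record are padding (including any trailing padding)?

1

0..7  uid  (7B, 1-aligned)
7..8  -- padding (1B)
8..12  refcount  (4B, 2-aligned)
12..148  rss  (136B, 2-aligned)
148..150  prio  (2B, 2-aligned)
150..151  start_time  (1B, 1-aligned)
151..152  cpu  (1B, 1-aligned)
152..160  lock  (8B, 2-aligned)
sizeof = 160, alignof = 2
data bytes 159, size 160 → padding 1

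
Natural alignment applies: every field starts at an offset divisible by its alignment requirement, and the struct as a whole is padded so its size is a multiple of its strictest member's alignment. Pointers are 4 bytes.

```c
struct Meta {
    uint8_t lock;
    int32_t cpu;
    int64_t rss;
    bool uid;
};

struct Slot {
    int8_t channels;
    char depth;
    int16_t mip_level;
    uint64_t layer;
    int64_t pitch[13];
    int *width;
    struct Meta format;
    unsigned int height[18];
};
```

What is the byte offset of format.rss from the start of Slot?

136

Meta: @0: lock [1B, align 1] → 1; +3 pad (align 4); @4: cpu [4B, align 4] → 8; @8: rss [8B, align 8] → 16; @16: uid [1B, align 1] → 17; +7 tail pad (align 8); size 24, align 8
@0: channels [1B, align 1] → 1
@1: depth [1B, align 1] → 2
@2: mip_level [2B, align 2] → 4
+4 pad (align 8)
@8: layer [8B, align 8] → 16
@16: pitch [104B, align 8] → 120
@120: width [4B, align 4] → 124
+4 pad (align 8)
@128: format [24B, align 8] → 152
within Meta: rss at 8
128 + 8 = 136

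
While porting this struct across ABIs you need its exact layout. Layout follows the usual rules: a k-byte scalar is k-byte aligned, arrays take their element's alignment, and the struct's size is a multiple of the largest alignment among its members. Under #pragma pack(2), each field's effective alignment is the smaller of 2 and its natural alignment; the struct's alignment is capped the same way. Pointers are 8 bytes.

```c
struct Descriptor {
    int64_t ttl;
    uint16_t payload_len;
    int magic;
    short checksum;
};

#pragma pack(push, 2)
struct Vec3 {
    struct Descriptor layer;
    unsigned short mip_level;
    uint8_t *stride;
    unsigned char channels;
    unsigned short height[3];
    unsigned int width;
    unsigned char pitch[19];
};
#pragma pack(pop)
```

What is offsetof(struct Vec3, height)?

36

Descriptor: 0..8  ttl  (8B, 8-aligned); 8..10  payload_len  (2B, 2-aligned); 10..12  -- padding (2B); 12..16  magic  (4B, 4-aligned); 16..18  checksum  (2B, 2-aligned); 18..24  -- tail padding (6B); sizeof = 24, alignof = 8
0..24  layer  (24B, 2-aligned)
24..26  mip_level  (2B, 2-aligned)
26..34  stride  (8B, 2-aligned)
34..35  channels  (1B, 1-aligned)
35..36  -- padding (1B)
36..42  height  (6B, 2-aligned)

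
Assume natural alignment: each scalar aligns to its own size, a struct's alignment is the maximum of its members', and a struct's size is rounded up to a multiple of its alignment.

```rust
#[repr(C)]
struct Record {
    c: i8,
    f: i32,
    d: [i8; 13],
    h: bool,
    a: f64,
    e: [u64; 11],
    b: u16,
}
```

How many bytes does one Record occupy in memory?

128

0..1  c  (1B, 1-aligned)
1..4  -- padding (3B)
4..8  f  (4B, 4-aligned)
8..21  d  (13B, 1-aligned)
21..22  h  (1B, 1-aligned)
22..24  -- padding (2B)
24..32  a  (8B, 8-aligned)
32..120  e  (88B, 8-aligned)
120..122  b  (2B, 2-aligned)
122..128  -- tail padding (6B)
sizeof = 128, alignof = 8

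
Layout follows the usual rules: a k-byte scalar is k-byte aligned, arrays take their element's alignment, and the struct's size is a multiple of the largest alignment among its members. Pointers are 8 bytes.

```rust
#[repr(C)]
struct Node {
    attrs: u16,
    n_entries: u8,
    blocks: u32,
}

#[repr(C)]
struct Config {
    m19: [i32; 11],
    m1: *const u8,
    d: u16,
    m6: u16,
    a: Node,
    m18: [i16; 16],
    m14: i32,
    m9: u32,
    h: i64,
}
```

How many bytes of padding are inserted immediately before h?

4

Node: attrs at 0 (size 2, align 2) → ends 2; n_entries at 2 (size 1, align 1) → ends 3; pad 1 to align 4 for blocks; blocks at 4 (size 4, align 4) → ends 8; total 8 bytes, alignment 4
m19 at 0 (size 44, align 4) → ends 44
pad 4 to align 8 for m1
m1 at 48 (size 8, align 8) → ends 56
d at 56 (size 2, align 2) → ends 58
m6 at 58 (size 2, align 2) → ends 60
a at 60 (size 8, align 4) → ends 68
m18 at 68 (size 32, align 2) → ends 100
m14 at 100 (size 4, align 4) → ends 104
m9 at 104 (size 4, align 4) → ends 108
pad 4 to align 8 for h
h at 112 (size 8, align 8) → ends 120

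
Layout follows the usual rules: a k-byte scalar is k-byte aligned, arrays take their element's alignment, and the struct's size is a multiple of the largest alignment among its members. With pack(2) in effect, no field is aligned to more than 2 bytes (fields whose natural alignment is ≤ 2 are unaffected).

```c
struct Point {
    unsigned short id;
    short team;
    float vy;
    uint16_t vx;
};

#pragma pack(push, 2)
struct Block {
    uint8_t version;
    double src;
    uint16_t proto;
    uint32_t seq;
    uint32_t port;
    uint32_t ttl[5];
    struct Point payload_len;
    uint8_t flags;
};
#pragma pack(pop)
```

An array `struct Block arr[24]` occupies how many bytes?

1296

Point: 0..2  id  (2B, 2-aligned); 2..4  team  (2B, 2-aligned); 4..8  vy  (4B, 4-aligned); 8..10  vx  (2B, 2-aligned); 10..12  -- tail padding (2B); sizeof = 12, alignof = 4
0..1  version  (1B, 1-aligned)
1..2  -- padding (1B)
2..10  src  (8B, 2-aligned)
10..12  proto  (2B, 2-aligned)
12..16  seq  (4B, 2-aligned)
16..20  port  (4B, 2-aligned)
20..40  ttl  (20B, 2-aligned)
40..52  payload_len  (12B, 2-aligned)
52..53  flags  (1B, 1-aligned)
53..54  -- tail padding (1B)
sizeof = 54, alignof = 2
array of 24: 24 × 54 = 1296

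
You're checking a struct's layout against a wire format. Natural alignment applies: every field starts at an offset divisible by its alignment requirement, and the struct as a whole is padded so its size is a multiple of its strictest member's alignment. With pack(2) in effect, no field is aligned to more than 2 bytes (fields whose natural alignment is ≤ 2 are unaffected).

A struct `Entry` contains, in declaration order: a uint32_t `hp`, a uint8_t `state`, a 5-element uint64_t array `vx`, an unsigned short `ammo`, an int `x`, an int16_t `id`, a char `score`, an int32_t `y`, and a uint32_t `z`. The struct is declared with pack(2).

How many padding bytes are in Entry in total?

0..4  hp  (4B, 2-aligned)
4..5  state  (1B, 1-aligned)
5..6  -- padding (1B)
6..46  vx  (40B, 2-aligned)
46..48  ammo  (2B, 2-aligned)
48..52  x  (4B, 2-aligned)
52..54  id  (2B, 2-aligned)
54..55  score  (1B, 1-aligned)
55..56  -- padding (1B)
56..60  y  (4B, 2-aligned)
60..64  z  (4B, 2-aligned)
sizeof = 64, alignof = 2
data bytes 62, size 64 → padding 2

2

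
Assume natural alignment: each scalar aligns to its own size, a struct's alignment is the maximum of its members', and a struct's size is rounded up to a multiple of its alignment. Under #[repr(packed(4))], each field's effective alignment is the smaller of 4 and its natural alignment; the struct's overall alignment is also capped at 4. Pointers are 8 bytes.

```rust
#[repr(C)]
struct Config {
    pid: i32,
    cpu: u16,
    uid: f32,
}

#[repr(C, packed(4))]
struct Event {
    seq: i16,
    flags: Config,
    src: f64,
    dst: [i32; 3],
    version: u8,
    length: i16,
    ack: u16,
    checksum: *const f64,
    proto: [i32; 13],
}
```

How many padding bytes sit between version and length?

1

Config: @0: pid [4B, align 4] → 4; @4: cpu [2B, align 2] → 6; +2 pad (align 4); @8: uid [4B, align 4] → 12; size 12, align 4
@0: seq [2B, align 2] → 2
+2 pad (align 4)
@4: flags [12B, align 4] → 16
@16: src [8B, align 4] → 24
@24: dst [12B, align 4] → 36
@36: version [1B, align 1] → 37
+1 pad (align 2)
@38: length [2B, align 2] → 40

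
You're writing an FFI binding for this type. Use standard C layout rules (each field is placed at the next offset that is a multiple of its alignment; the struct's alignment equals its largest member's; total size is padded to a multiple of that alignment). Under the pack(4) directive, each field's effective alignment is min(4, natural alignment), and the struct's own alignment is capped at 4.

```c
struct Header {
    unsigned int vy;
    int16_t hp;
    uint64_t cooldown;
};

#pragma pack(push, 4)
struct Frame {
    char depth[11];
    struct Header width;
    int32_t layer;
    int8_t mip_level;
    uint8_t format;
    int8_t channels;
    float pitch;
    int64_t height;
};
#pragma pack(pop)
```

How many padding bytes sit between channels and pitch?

Header: 0..4  vy  (4B, 4-aligned); 4..6  hp  (2B, 2-aligned); 6..8  -- padding (2B); 8..16  cooldown  (8B, 8-aligned); sizeof = 16, alignof = 8
0..11  depth  (11B, 1-aligned)
11..12  -- padding (1B)
12..28  width  (16B, 4-aligned)
28..32  layer  (4B, 4-aligned)
32..33  mip_level  (1B, 1-aligned)
33..34  format  (1B, 1-aligned)
34..35  channels  (1B, 1-aligned)
35..36  -- padding (1B)
36..40  pitch  (4B, 4-aligned)

1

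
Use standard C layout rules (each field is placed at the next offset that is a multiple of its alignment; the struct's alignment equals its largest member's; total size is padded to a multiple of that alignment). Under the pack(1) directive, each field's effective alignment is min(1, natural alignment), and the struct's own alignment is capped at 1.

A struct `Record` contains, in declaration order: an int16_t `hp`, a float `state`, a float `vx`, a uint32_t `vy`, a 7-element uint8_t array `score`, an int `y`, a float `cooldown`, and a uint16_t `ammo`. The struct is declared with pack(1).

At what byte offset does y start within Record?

21

0..2  hp  (2B, 1-aligned)
2..6  state  (4B, 1-aligned)
6..10  vx  (4B, 1-aligned)
10..14  vy  (4B, 1-aligned)
14..21  score  (7B, 1-aligned)
21..25  y  (4B, 1-aligned)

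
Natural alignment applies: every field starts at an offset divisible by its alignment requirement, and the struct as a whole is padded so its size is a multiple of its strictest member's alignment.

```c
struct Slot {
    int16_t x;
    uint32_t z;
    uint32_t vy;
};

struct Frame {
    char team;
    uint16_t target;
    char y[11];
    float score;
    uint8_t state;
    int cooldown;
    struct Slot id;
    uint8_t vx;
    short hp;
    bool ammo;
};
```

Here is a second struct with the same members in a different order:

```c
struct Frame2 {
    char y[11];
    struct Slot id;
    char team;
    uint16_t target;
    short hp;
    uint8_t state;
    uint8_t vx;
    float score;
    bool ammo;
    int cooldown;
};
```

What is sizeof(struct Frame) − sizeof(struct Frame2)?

Slot: x at 0 (size 2, align 2) → ends 2; pad 2 to align 4 for z; z at 4 (size 4, align 4) → ends 8; vy at 8 (size 4, align 4) → ends 12; total 12 bytes, alignment 4
team at 0 (size 1, align 1) → ends 1
pad 1 to align 2 for target
target at 2 (size 2, align 2) → ends 4
y at 4 (size 11, align 1) → ends 15
pad 1 to align 4 for score
score at 16 (size 4, align 4) → ends 20
state at 20 (size 1, align 1) → ends 21
pad 3 to align 4 for cooldown
cooldown at 24 (size 4, align 4) → ends 28
id at 28 (size 12, align 4) → ends 40
vx at 40 (size 1, align 1) → ends 41
pad 1 to align 2 for hp
hp at 42 (size 2, align 2) → ends 44
ammo at 44 (size 1, align 1) → ends 45
tail pad 3 to reach multiple of 4
total 48 bytes, alignment 4
— Frame2 —
y at 0 (size 11, align 1) → ends 11
pad 1 to align 4 for id
id at 12 (size 12, align 4) → ends 24
team at 24 (size 1, align 1) → ends 25
pad 1 to align 2 for target
target at 26 (size 2, align 2) → ends 28
hp at 28 (size 2, align 2) → ends 30
state at 30 (size 1, align 1) → ends 31
vx at 31 (size 1, align 1) → ends 32
score at 32 (size 4, align 4) → ends 36
ammo at 36 (size 1, align 1) → ends 37
pad 3 to align 4 for cooldown
cooldown at 40 (size 4, align 4) → ends 44
total 44 bytes, alignment 4
48 − 44 = 4

4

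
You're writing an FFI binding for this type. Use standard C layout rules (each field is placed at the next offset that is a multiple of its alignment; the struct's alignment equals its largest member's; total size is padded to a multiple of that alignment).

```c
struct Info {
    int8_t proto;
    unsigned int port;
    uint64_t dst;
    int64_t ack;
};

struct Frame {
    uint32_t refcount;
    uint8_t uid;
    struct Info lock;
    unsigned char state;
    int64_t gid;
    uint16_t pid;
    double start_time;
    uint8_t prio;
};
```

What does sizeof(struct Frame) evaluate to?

Info: 0..1  proto  (1B, 1-aligned); 1..4  -- padding (3B); 4..8  port  (4B, 4-aligned); 8..16  dst  (8B, 8-aligned); 16..24  ack  (8B, 8-aligned); sizeof = 24, alignof = 8
0..4  refcount  (4B, 4-aligned)
4..5  uid  (1B, 1-aligned)
5..8  -- padding (3B)
8..32  lock  (24B, 8-aligned)
32..33  state  (1B, 1-aligned)
33..40  -- padding (7B)
40..48  gid  (8B, 8-aligned)
48..50  pid  (2B, 2-aligned)
50..56  -- padding (6B)
56..64  start_time  (8B, 8-aligned)
64..65  prio  (1B, 1-aligned)
65..72  -- tail padding (7B)
sizeof = 72, alignof = 8

72 bytes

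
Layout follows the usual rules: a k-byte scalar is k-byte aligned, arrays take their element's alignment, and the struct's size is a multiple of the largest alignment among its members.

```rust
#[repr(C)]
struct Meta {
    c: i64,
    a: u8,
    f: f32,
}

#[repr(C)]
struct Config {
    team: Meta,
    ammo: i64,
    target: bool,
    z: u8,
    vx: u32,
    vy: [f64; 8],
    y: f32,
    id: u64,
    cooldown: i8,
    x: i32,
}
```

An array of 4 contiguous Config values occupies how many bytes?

480

Meta: c at 0 (size 8, align 8) → ends 8; a at 8 (size 1, align 1) → ends 9; pad 3 to align 4 for f; f at 12 (size 4, align 4) → ends 16; total 16 bytes, alignment 8
team at 0 (size 16, align 8) → ends 16
ammo at 16 (size 8, align 8) → ends 24
target at 24 (size 1, align 1) → ends 25
z at 25 (size 1, align 1) → ends 26
pad 2 to align 4 for vx
vx at 28 (size 4, align 4) → ends 32
vy at 32 (size 64, align 8) → ends 96
y at 96 (size 4, align 4) → ends 100
pad 4 to align 8 for id
id at 104 (size 8, align 8) → ends 112
cooldown at 112 (size 1, align 1) → ends 113
pad 3 to align 4 for x
x at 116 (size 4, align 4) → ends 120
total 120 bytes, alignment 8
array of 4: 4 × 120 = 480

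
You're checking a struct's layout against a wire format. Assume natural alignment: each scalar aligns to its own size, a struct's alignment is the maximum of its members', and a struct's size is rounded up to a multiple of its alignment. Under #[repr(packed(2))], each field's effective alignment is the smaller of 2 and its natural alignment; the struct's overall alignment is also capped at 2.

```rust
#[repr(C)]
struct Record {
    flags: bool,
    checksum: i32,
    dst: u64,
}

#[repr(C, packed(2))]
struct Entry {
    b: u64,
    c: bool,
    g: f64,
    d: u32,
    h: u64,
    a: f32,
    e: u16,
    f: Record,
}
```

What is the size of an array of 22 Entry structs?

1144

Record: 0..1  flags  (1B, 1-aligned); 1..4  -- padding (3B); 4..8  checksum  (4B, 4-aligned); 8..16  dst  (8B, 8-aligned); sizeof = 16, alignof = 8
0..8  b  (8B, 2-aligned)
8..9  c  (1B, 1-aligned)
9..10  -- padding (1B)
10..18  g  (8B, 2-aligned)
18..22  d  (4B, 2-aligned)
22..30  h  (8B, 2-aligned)
30..34  a  (4B, 2-aligned)
34..36  e  (2B, 2-aligned)
36..52  f  (16B, 2-aligned)
sizeof = 52, alignof = 2
array of 22: 22 × 52 = 1144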